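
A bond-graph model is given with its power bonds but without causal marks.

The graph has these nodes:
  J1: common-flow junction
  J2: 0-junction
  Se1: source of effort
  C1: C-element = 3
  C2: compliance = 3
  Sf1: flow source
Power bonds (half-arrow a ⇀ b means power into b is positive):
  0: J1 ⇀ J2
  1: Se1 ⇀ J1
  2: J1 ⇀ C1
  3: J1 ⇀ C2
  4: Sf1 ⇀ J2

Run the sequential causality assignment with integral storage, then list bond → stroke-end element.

bond 1 |J1  (source Se1 imposes e)
bond 4 |Sf1  (Sf1: flow source, stroke at near end)
bond 0 |J2  (J2 needs exactly one e-in)
bond 2 |J1  (1-jn J1 has f-setter on 0)
bond 3 |J1  (J1: bond 0 brought flow, rest push out)

β0 stroke→J2
β1 stroke→J1
β2 stroke→J1
β3 stroke→J1
β4 stroke→Sf1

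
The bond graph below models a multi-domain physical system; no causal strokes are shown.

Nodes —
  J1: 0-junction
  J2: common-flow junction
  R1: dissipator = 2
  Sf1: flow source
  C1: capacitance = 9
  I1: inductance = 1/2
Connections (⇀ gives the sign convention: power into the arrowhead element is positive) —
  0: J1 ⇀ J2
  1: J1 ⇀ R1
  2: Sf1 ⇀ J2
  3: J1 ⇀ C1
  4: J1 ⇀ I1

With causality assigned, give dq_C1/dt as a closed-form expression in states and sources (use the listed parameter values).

bond 2 stroke at Sf1  (Sf1: flow source, stroke at near end)
bond 0 stroke at J2  (J2 flow already set via bond 2)
bond 3 stroke at J1  (C1 integral (e out))
bond 1 stroke at R1  (J1: bond 3 brought effort, rest push out)
bond 4 stroke at I1  (0-jn J1 has e-setter on 3)

dq_C1/dt = -F_Sf1 - 2*p_I1 - q_C1/18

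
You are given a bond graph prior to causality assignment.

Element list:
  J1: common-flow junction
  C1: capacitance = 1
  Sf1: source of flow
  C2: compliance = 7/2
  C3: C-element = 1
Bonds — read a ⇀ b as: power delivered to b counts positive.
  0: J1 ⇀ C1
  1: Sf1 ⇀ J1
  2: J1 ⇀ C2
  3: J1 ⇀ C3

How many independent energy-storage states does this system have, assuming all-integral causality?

3  (C1, C2, C3 all integral)

b1 stroke→Sf1  (source Sf1 imposes f)
b0 stroke→J1  (1-jn J1 has f-setter on 1)
b2 stroke→J1  (common-f at J1 fixed by 1)
b3 stroke→J1  (1-jn J1 has f-setter on 1)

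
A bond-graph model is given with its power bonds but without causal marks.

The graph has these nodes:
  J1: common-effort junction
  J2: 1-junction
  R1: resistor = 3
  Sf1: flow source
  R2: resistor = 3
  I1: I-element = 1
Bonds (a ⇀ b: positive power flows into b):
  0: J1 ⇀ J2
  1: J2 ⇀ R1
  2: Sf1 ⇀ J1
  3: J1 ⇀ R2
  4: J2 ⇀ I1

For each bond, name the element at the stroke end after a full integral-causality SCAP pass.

bond 2 →Sf1  (Sf1: flow source, stroke at near end)
bond 4 →I1  (prefer integral on I1)
bond 0 →J2  (1-jn J2 has f-setter on 4)
bond 1 →J2  (J2: bond 4 brought flow, rest push out)
bond 3 →J1  (J1 needs exactly one e-in)

b0 stroke at J2
b1 stroke at J2
b2 stroke at Sf1
b3 stroke at J1
b4 stroke at I1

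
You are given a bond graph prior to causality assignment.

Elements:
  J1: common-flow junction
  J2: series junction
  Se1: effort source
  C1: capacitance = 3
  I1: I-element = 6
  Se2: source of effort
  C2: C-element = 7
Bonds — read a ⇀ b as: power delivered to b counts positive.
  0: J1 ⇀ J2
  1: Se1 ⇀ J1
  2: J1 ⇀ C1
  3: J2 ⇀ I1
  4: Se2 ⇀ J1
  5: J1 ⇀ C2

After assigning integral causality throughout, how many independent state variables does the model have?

3  (C1, C2, I1 all integral)

b1 →J1  (Se1 (Se) sets effort on bond)
b4 →J1  (source Se2 imposes e)
b2 →J1  (prefer integral on C1)
b3 →I1  (prefer integral on I1)
b0 →J2  (J2: bond 3 brought flow, rest push out)
b5 →J1  (J1 flow already set via bond 0)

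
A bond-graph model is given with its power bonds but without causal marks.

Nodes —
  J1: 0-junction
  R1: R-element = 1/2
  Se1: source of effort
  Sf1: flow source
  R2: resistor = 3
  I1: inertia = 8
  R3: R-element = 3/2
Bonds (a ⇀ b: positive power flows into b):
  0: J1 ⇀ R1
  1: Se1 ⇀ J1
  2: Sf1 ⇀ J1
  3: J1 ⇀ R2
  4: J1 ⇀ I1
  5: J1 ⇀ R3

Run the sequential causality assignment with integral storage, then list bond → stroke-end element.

b1 stroke at J1  (Se1: effort source, stroke at far end)
b2 stroke at Sf1  (Sf1: flow source, stroke at near end)
b0 stroke at R1  (J1: bond 1 brought effort, rest push out)
b3 stroke at R2  (common-e at J1 fixed by 1)
b4 stroke at I1  (J1 effort already set via bond 1)
b5 stroke at R3  (J1: bond 1 brought effort, rest push out)

b0 |R1
b1 |J1
b2 |Sf1
b3 |R2
b4 |I1
b5 |R3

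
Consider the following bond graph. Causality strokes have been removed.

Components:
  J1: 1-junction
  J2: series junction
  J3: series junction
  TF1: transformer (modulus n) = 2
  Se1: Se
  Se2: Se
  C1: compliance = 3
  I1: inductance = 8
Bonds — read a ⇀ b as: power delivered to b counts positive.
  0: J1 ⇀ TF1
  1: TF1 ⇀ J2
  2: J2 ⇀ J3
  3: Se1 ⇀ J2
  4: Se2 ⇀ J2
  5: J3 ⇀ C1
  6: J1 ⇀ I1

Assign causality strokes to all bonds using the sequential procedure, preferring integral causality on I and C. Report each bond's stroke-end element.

bond 3 →J2  (Se1 fixes effort; stroke away)
bond 4 →J2  (Se2 fixes effort; stroke away)
bond 5 →J3  (C1 integral (e out))
bond 2 →J2  (closing 1-jn rule on J3)
bond 1 →TF1  (J2: last free bond brings flow in)
bond 0 →J1  (TF1: transformer flips bond 1)
bond 6 →I1  (J1 needs exactly one f-in)

β0 stroke at J1
β1 stroke at TF1
β2 stroke at J2
β3 stroke at J2
β4 stroke at J2
β5 stroke at J3
β6 stroke at I1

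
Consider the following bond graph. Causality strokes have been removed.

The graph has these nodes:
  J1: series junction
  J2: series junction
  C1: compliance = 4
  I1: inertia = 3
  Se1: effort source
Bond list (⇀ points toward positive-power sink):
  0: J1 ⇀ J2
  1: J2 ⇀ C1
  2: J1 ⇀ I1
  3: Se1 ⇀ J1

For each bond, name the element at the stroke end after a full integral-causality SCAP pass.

β3 →J1  (Se1 fixes effort; stroke away)
β1 →J2  (prefer integral on C1)
β0 →J1  (only one flow-in slot at J2)
β2 →I1  (J1: last free bond brings flow in)

β0 stroke→J1
β1 stroke→J2
β2 stroke→I1
β3 stroke→J1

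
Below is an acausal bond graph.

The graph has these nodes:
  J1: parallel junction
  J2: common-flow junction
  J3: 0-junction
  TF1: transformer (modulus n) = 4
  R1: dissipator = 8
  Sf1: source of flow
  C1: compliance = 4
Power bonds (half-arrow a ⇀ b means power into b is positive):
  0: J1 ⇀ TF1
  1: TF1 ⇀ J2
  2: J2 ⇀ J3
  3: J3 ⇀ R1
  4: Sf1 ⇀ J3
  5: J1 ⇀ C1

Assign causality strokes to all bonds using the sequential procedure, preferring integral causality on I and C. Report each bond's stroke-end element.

β4 stroke→Sf1  (Sf1: flow source, stroke at near end)
β5 stroke→J1  (C1 outputs effort q/C1)
β0 stroke→TF1  (J1: bond 5 brought effort, rest push out)
β1 stroke→J2  (TF1 one-in-one-out from 0)
β2 stroke→J3  (closing 1-jn rule on J2)
β3 stroke→R1  (J3 effort already set via bond 2)

β0 stroke at TF1
β1 stroke at J2
β2 stroke at J3
β3 stroke at R1
β4 stroke at Sf1
β5 stroke at J1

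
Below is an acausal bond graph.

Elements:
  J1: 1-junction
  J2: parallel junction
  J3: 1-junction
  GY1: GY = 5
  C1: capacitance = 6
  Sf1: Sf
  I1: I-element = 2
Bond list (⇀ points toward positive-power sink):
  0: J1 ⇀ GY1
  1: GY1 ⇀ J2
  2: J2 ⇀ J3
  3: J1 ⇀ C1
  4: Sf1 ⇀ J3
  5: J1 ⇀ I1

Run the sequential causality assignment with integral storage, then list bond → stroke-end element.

bond 0 stroke→J1
bond 1 stroke→J2
bond 2 stroke→J3
bond 3 stroke→J1
bond 4 stroke→Sf1
bond 5 stroke→I1

bond 4 stroke→Sf1  (Sf1: flow source, stroke at near end)
bond 2 stroke→J3  (common-f at J3 fixed by 4)
bond 1 stroke→J2  (J2: last free bond brings effort in)
bond 0 stroke→J1  (through GY1, causality inverts; strokes same side of GY1)
bond 3 stroke→J1  (C1 outputs effort q/C1)
bond 5 stroke→I1  (only one flow-in slot at J1)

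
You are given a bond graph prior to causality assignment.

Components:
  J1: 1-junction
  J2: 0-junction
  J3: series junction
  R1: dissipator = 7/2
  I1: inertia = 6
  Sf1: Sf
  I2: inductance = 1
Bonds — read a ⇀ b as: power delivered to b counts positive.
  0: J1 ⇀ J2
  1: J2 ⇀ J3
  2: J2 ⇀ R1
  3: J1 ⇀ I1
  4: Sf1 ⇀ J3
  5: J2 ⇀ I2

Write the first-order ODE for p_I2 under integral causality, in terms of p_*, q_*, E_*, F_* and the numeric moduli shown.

dp_I2/dt = -7*F_Sf1/2 + 7*p_I1/12 - 7*p_I2/2

b4 stroke at Sf1  (Sf1 fixes flow; stroke at Sf1)
b1 stroke at J3  (J3 flow already set via bond 4)
b3 stroke at I1  (I1 outputs flow p/I1)
b0 stroke at J1  (J1: bond 3 brought flow, rest push out)
b5 stroke at I2  (I2 integral (f out))
b2 stroke at J2  (only one effort-in slot at J2)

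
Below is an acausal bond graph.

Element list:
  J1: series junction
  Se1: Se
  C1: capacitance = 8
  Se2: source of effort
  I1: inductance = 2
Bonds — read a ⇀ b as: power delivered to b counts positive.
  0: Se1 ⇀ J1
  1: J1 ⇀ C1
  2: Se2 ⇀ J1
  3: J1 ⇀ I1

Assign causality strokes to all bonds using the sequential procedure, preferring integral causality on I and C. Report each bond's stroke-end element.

bond 0 →J1
bond 1 →J1
bond 2 →J1
bond 3 →I1

#0 →J1  (source Se1 imposes e)
#2 →J1  (Se2: effort source, stroke at far end)
#1 →J1  (C1 integral (e out))
#3 →I1  (J1 needs exactly one f-in)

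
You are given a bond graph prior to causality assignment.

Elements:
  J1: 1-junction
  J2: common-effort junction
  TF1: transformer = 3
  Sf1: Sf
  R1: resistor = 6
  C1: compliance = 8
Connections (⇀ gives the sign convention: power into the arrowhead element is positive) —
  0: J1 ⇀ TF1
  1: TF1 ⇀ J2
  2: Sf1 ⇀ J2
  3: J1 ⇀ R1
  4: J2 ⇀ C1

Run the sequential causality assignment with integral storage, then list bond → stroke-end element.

β0 →J1
β1 →TF1
β2 →Sf1
β3 →R1
β4 →J2

b2 |Sf1  (Sf1: flow source, stroke at near end)
b4 |J2  (C1: C, integral causality)
b1 |TF1  (common-e at J2 fixed by 4)
b0 |J1  (TF TF1: opposite of bond 1)
b3 |R1  (J1 needs exactly one f-in)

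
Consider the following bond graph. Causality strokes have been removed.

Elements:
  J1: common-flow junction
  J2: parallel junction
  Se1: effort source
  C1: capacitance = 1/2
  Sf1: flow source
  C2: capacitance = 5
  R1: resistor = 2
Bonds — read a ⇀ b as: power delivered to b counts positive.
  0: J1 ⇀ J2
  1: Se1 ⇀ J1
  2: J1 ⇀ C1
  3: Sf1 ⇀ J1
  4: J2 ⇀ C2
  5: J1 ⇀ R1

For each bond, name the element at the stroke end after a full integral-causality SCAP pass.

β0 stroke at J1
β1 stroke at J1
β2 stroke at J1
β3 stroke at Sf1
β4 stroke at J2
β5 stroke at J1

#1 stroke→J1  (Se1 (Se) sets effort on bond)
#3 stroke→Sf1  (Sf1 fixes flow; stroke at Sf1)
#0 stroke→J1  (J1 flow already set via bond 3)
#2 stroke→J1  (J1: bond 3 brought flow, rest push out)
#5 stroke→J1  (1-jn J1 has f-setter on 3)
#4 stroke→J2  (only one effort-in slot at J2)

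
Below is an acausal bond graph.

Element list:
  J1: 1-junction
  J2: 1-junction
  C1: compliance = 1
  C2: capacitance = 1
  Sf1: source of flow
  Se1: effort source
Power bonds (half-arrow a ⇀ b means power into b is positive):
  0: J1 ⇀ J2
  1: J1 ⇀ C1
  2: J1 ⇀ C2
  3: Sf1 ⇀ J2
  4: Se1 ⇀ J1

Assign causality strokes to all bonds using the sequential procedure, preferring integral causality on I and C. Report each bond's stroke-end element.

β0 stroke at J2
β1 stroke at J1
β2 stroke at J1
β3 stroke at Sf1
β4 stroke at J1

#3 |Sf1  (Sf1 (Sf) sets flow on bond)
#4 |J1  (Se1 (Se) sets effort on bond)
#0 |J2  (common-f at J2 fixed by 3)
#1 |J1  (J1 flow already set via bond 0)
#2 |J1  (J1 flow already set via bond 0)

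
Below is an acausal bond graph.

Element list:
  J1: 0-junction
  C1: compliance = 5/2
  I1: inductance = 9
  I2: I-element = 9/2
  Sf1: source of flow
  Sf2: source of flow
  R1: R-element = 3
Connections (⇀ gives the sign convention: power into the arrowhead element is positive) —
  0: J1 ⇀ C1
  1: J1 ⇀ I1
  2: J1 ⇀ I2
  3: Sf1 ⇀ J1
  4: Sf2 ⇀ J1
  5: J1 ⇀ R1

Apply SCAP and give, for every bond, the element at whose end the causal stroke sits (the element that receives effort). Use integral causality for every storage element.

#3 stroke at Sf1  (Sf1 (Sf) sets flow on bond)
#4 stroke at Sf2  (source Sf2 imposes f)
#0 stroke at J1  (C1 integral (e out))
#1 stroke at I1  (0-jn J1 has e-setter on 0)
#2 stroke at I2  (J1: bond 0 brought effort, rest push out)
#5 stroke at R1  (J1: bond 0 brought effort, rest push out)

β0 stroke at J1
β1 stroke at I1
β2 stroke at I2
β3 stroke at Sf1
β4 stroke at Sf2
β5 stroke at R1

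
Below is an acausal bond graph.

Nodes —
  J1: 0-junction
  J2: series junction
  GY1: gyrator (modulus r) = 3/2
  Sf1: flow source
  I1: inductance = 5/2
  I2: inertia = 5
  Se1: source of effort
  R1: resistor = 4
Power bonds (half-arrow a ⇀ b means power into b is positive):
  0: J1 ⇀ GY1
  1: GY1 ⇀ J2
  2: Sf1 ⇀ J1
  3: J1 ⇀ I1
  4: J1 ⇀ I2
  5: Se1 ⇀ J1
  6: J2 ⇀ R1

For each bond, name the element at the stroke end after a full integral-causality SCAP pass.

β2 →Sf1  (Sf1 (Sf) sets flow on bond)
β5 →J1  (source Se1 imposes e)
β0 →GY1  (J1 effort already set via bond 5)
β3 →I1  (J1: bond 5 brought effort, rest push out)
β4 →I2  (common-e at J1 fixed by 5)
β1 →GY1  (through GY1, causality inverts; strokes same side of GY1)
β6 →J2  (common-f at J2 fixed by 1)

bond 0 →GY1
bond 1 →GY1
bond 2 →Sf1
bond 3 →I1
bond 4 →I2
bond 5 →J1
bond 6 →J2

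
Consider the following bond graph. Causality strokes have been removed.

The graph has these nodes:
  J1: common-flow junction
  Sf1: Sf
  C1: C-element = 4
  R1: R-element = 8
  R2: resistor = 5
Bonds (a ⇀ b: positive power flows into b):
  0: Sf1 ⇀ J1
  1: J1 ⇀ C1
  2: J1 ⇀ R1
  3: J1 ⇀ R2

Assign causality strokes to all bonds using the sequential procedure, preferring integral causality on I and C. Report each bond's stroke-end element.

β0 stroke→Sf1
β1 stroke→J1
β2 stroke→J1
β3 stroke→J1

β0 stroke at Sf1  (source Sf1 imposes f)
β1 stroke at J1  (J1: bond 0 brought flow, rest push out)
β2 stroke at J1  (common-f at J1 fixed by 0)
β3 stroke at J1  (common-f at J1 fixed by 0)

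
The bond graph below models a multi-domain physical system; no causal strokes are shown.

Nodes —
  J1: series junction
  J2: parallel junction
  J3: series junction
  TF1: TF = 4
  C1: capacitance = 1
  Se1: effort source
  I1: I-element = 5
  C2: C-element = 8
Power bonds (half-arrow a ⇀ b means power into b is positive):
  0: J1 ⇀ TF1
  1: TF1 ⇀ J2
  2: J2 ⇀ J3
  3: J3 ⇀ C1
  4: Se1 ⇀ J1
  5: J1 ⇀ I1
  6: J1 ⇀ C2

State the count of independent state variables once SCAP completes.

3  (C1, C2, I1 all integral)

bond 4 stroke→J1  (source Se1 imposes e)
bond 3 stroke→J3  (C1: C, integral causality)
bond 2 stroke→J2  (closing 1-jn rule on J3)
bond 1 stroke→TF1  (J2: bond 2 brought effort, rest push out)
bond 0 stroke→J1  (TF1: transformer flips bond 1)
bond 5 stroke→I1  (prefer integral on I1)
bond 6 stroke→J1  (J1: bond 5 brought flow, rest push out)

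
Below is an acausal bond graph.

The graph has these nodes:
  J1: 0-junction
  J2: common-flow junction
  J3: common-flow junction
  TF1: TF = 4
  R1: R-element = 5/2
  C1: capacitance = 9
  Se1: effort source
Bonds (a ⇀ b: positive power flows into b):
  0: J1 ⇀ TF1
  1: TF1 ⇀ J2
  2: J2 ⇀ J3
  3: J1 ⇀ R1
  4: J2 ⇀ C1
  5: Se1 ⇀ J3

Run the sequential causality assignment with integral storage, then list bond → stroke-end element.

b5 |J3  (Se1 fixes effort; stroke away)
b2 |J2  (J3 needs exactly one f-in)
b4 |J2  (C1 outputs effort q/C1)
b1 |TF1  (J2: last free bond brings flow in)
b0 |J1  (TF1: transformer flips bond 1)
b3 |R1  (J1 effort already set via bond 0)

β0 stroke at J1
β1 stroke at TF1
β2 stroke at J2
β3 stroke at R1
β4 stroke at J2
β5 stroke at J3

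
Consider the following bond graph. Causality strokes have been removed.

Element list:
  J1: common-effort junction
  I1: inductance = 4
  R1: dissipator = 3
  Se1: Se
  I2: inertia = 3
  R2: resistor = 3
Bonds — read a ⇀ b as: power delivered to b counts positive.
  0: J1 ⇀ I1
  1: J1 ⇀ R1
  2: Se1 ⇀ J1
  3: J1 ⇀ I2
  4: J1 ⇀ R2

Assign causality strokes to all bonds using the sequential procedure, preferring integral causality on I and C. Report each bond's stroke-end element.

#2 |J1  (Se1 (Se) sets effort on bond)
#0 |I1  (common-e at J1 fixed by 2)
#1 |R1  (0-jn J1 has e-setter on 2)
#3 |I2  (J1 effort already set via bond 2)
#4 |R2  (J1 effort already set via bond 2)

#0 →I1
#1 →R1
#2 →J1
#3 →I2
#4 →R2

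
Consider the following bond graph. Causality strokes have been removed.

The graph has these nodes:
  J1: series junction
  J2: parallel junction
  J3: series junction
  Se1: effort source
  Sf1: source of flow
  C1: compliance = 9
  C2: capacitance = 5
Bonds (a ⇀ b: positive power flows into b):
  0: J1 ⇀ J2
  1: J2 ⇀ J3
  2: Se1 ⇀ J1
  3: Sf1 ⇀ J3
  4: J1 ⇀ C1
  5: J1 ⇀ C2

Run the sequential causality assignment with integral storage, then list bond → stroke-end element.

#2 stroke→J1  (Se1: effort source, stroke at far end)
#3 stroke→Sf1  (Sf1 (Sf) sets flow on bond)
#1 stroke→J3  (J3: bond 3 brought flow, rest push out)
#0 stroke→J2  (J2: last free bond brings effort in)
#4 stroke→J1  (J1 flow already set via bond 0)
#5 stroke→J1  (J1: bond 0 brought flow, rest push out)

β0 stroke→J2
β1 stroke→J3
β2 stroke→J1
β3 stroke→Sf1
β4 stroke→J1
β5 stroke→J1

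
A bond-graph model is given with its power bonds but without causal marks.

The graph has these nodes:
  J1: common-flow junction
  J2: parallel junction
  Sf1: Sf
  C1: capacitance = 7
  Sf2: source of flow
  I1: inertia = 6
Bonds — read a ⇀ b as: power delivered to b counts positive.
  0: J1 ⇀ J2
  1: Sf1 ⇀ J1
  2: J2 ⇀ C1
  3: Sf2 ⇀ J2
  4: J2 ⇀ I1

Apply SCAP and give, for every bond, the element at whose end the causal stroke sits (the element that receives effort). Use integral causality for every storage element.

#0 →J1
#1 →Sf1
#2 →J2
#3 →Sf2
#4 →I1

#1 stroke→Sf1  (Sf1 fixes flow; stroke at Sf1)
#3 stroke→Sf2  (source Sf2 imposes f)
#0 stroke→J1  (common-f at J1 fixed by 1)
#2 stroke→J2  (C1 integral (e out))
#4 stroke→I1  (0-jn J2 has e-setter on 2)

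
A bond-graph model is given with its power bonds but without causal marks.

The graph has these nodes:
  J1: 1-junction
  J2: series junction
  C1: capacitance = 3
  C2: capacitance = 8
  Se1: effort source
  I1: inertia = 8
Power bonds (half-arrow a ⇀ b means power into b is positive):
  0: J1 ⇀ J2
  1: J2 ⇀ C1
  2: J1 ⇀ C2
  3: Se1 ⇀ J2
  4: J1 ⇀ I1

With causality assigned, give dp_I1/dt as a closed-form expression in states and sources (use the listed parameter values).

b3 stroke at J2  (source Se1 imposes e)
b1 stroke at J2  (C1 integral (e out))
b0 stroke at J1  (J2 needs exactly one f-in)
b2 stroke at J1  (C2: C, integral causality)
b4 stroke at I1  (J1: last free bond brings flow in)

dp_I1/dt = E_Se1 - q_C1/3 - q_C2/8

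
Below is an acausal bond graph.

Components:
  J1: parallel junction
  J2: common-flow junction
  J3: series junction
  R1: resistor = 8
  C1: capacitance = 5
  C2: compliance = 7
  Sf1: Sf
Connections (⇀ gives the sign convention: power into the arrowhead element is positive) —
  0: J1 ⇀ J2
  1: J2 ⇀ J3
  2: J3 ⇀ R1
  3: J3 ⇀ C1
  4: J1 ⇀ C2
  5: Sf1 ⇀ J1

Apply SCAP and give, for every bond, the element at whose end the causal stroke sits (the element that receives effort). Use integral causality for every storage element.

#0 →J2
#1 →J3
#2 →R1
#3 →J3
#4 →J1
#5 →Sf1

b5 stroke at Sf1  (Sf1: flow source, stroke at near end)
b3 stroke at J3  (prefer integral on C1)
b4 stroke at J1  (prefer integral on C2)
b0 stroke at J2  (0-jn J1 has e-setter on 4)
b1 stroke at J3  (J2 needs exactly one f-in)
b2 stroke at R1  (closing 1-jn rule on J3)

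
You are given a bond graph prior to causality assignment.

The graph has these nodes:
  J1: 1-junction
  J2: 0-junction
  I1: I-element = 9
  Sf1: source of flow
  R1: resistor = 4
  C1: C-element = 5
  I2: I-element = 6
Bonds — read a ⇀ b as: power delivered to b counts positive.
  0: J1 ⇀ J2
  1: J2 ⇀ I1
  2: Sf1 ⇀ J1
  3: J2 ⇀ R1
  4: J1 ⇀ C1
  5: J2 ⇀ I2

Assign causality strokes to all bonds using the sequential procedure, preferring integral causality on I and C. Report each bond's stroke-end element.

b2 →Sf1  (source Sf1 imposes f)
b0 →J1  (1-jn J1 has f-setter on 2)
b4 →J1  (1-jn J1 has f-setter on 2)
b1 →I1  (I1 outputs flow p/I1)
b5 →I2  (prefer integral on I2)
b3 →J2  (J2: last free bond brings effort in)

bond 0 |J1
bond 1 |I1
bond 2 |Sf1
bond 3 |J2
bond 4 |J1
bond 5 |I2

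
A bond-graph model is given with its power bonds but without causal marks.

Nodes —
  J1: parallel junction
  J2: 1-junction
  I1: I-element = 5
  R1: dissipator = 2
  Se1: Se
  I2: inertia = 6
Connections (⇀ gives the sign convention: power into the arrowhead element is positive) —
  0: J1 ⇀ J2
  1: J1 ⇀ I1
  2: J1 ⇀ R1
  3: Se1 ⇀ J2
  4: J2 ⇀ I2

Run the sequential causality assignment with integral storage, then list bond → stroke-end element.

#3 →J2  (Se1 fixes effort; stroke away)
#1 →I1  (prefer integral on I1)
#4 →I2  (I2 integral (f out))
#0 →J2  (J2 flow already set via bond 4)
#2 →J1  (J1: last free bond brings effort in)

b0 |J2
b1 |I1
b2 |J1
b3 |J2
b4 |I2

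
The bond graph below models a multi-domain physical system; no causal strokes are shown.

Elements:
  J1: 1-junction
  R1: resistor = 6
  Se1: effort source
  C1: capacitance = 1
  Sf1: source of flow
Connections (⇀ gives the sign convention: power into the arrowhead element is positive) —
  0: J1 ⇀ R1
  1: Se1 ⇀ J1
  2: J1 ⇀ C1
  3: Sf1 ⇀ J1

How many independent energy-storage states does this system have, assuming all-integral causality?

1  (C1 all integral)

#1 →J1  (Se1: effort source, stroke at far end)
#3 →Sf1  (source Sf1 imposes f)
#0 →J1  (1-jn J1 has f-setter on 3)
#2 →J1  (J1 flow already set via bond 3)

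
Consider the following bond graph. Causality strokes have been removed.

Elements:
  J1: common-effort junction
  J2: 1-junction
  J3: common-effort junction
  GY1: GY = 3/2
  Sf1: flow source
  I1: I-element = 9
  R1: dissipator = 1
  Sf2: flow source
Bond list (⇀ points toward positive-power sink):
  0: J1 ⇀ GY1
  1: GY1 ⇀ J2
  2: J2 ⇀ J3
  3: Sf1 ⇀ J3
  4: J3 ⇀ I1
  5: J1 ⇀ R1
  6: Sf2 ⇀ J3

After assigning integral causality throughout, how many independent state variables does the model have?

1  (I1 all integral)

bond 3 stroke at Sf1  (source Sf1 imposes f)
bond 6 stroke at Sf2  (Sf2 fixes flow; stroke at Sf2)
bond 4 stroke at I1  (I1 integral (f out))
bond 2 stroke at J3  (J3 needs exactly one e-in)
bond 1 stroke at J2  (common-f at J2 fixed by 2)
bond 0 stroke at J1  (GY1 both-in/both-out from 1)
bond 5 stroke at R1  (J1 effort already set via bond 0)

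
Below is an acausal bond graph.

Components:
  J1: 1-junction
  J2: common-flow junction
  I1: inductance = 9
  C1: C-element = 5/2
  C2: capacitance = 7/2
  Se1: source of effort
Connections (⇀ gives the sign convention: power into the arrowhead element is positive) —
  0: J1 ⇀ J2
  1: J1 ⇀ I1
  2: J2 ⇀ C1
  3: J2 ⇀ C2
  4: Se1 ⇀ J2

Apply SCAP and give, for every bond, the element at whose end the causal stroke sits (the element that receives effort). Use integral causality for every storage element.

#0 |J1
#1 |I1
#2 |J2
#3 |J2
#4 |J2

b4 stroke→J2  (Se1 fixes effort; stroke away)
b1 stroke→I1  (I1: I, integral causality)
b0 stroke→J1  (common-f at J1 fixed by 1)
b2 stroke→J2  (common-f at J2 fixed by 0)
b3 stroke→J2  (J2: bond 0 brought flow, rest push out)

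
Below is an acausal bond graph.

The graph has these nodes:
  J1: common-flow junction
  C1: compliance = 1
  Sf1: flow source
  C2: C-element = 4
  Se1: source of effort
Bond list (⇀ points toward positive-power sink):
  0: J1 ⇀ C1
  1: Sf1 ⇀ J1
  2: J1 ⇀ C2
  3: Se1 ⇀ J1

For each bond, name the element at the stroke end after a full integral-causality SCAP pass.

bond 1 stroke→Sf1  (Sf1 fixes flow; stroke at Sf1)
bond 3 stroke→J1  (Se1: effort source, stroke at far end)
bond 0 stroke→J1  (J1 flow already set via bond 1)
bond 2 stroke→J1  (J1: bond 1 brought flow, rest push out)

β0 →J1
β1 →Sf1
β2 →J1
β3 →J1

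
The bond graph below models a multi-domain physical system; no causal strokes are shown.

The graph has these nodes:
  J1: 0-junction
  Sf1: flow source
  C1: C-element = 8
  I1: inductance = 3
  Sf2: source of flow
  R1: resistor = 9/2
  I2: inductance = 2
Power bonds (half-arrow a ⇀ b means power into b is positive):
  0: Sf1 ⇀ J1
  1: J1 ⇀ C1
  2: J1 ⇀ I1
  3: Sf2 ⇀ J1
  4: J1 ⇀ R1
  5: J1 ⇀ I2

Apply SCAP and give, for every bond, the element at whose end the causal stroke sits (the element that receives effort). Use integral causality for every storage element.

#0 →Sf1  (Sf1: flow source, stroke at near end)
#3 →Sf2  (Sf2: flow source, stroke at near end)
#1 →J1  (C1 integral (e out))
#2 →I1  (J1: bond 1 brought effort, rest push out)
#4 →R1  (J1: bond 1 brought effort, rest push out)
#5 →I2  (J1: bond 1 brought effort, rest push out)

#0 →Sf1
#1 →J1
#2 →I1
#3 →Sf2
#4 →R1
#5 →I2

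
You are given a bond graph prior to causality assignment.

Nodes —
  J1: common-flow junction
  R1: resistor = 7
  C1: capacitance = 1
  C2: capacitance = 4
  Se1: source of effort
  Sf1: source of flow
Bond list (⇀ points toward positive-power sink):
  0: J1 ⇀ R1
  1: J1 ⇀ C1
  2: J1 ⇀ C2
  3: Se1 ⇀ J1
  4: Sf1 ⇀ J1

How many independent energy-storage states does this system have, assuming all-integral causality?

2  (C1, C2 all integral)

#3 stroke→J1  (Se1 fixes effort; stroke away)
#4 stroke→Sf1  (Sf1: flow source, stroke at near end)
#0 stroke→J1  (J1 flow already set via bond 4)
#1 stroke→J1  (J1 flow already set via bond 4)
#2 stroke→J1  (1-jn J1 has f-setter on 4)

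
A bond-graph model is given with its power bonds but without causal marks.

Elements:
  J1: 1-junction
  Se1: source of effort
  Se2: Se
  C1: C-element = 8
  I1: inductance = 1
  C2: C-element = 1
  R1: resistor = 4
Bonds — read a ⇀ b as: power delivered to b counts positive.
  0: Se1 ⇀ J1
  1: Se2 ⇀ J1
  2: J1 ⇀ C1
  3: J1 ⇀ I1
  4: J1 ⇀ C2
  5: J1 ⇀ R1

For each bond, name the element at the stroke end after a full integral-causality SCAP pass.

bond 0 →J1
bond 1 →J1
bond 2 →J1
bond 3 →I1
bond 4 →J1
bond 5 →J1

b0 stroke→J1  (Se1 fixes effort; stroke away)
b1 stroke→J1  (Se2 (Se) sets effort on bond)
b2 stroke→J1  (prefer integral on C1)
b3 stroke→I1  (I1 integral (f out))
b4 stroke→J1  (common-f at J1 fixed by 3)
b5 stroke→J1  (J1: bond 3 brought flow, rest push out)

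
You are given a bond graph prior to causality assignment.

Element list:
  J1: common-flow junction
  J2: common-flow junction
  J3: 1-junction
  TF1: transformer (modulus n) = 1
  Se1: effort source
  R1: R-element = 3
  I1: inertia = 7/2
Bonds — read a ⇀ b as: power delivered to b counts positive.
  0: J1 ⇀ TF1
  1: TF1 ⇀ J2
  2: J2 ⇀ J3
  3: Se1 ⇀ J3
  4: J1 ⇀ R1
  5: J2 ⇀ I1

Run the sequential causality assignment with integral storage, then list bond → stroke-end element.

b3 stroke at J3  (Se1 fixes effort; stroke away)
b2 stroke at J2  (J3 needs exactly one f-in)
b5 stroke at I1  (I1: I, integral causality)
b1 stroke at J2  (J2: bond 5 brought flow, rest push out)
b0 stroke at TF1  (TF1: transformer flips bond 1)
b4 stroke at J1  (common-f at J1 fixed by 0)

β0 →TF1
β1 →J2
β2 →J2
β3 →J3
β4 →J1
β5 →I1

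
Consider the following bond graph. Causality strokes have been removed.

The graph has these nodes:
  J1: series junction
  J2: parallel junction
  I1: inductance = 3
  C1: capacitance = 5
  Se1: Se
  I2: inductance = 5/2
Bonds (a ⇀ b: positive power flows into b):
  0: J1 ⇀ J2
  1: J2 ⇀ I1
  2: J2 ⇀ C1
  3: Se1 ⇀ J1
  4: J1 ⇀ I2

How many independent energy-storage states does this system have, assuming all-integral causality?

3  (C1, I1, I2 all integral)

β3 stroke→J1  (Se1 fixes effort; stroke away)
β1 stroke→I1  (prefer integral on I1)
β2 stroke→J2  (C1 integral (e out))
β0 stroke→J1  (J2: bond 2 brought effort, rest push out)
β4 stroke→I2  (J1: last free bond brings flow in)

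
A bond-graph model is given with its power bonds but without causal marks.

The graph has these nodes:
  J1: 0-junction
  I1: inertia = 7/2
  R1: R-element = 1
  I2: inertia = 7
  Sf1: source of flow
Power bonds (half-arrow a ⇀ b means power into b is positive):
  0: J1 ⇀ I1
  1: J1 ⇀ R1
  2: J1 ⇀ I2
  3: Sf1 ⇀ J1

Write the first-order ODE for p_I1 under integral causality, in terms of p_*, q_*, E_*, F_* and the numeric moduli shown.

β3 stroke→Sf1  (source Sf1 imposes f)
β0 stroke→I1  (I1 integral (f out))
β2 stroke→I2  (prefer integral on I2)
β1 stroke→J1  (closing 0-jn rule on J1)

dp_I1/dt = F_Sf1 - 2*p_I1/7 - p_I2/7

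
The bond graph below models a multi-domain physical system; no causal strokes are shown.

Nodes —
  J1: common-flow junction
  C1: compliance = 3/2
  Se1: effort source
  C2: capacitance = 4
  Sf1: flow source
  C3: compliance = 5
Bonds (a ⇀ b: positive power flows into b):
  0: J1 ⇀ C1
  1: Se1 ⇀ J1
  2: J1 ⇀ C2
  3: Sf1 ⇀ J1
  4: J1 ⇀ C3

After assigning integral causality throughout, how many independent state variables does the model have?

3  (C1, C2, C3 all integral)

#1 stroke→J1  (Se1 fixes effort; stroke away)
#3 stroke→Sf1  (Sf1 fixes flow; stroke at Sf1)
#0 stroke→J1  (1-jn J1 has f-setter on 3)
#2 stroke→J1  (J1: bond 3 brought flow, rest push out)
#4 stroke→J1  (J1: bond 3 brought flow, rest push out)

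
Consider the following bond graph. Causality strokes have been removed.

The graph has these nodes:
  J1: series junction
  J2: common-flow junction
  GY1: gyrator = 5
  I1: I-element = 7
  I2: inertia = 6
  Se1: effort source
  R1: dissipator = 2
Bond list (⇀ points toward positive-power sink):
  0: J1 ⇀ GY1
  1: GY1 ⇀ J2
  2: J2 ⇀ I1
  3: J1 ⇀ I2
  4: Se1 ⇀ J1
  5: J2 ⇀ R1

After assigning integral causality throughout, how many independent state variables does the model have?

#4 →J1  (Se1: effort source, stroke at far end)
#2 →I1  (I1 integral (f out))
#1 →J2  (1-jn J2 has f-setter on 2)
#5 →J2  (common-f at J2 fixed by 2)
#0 →J1  (GY1 both-in/both-out from 1)
#3 →I2  (only one flow-in slot at J1)

2  (I1, I2 all integral)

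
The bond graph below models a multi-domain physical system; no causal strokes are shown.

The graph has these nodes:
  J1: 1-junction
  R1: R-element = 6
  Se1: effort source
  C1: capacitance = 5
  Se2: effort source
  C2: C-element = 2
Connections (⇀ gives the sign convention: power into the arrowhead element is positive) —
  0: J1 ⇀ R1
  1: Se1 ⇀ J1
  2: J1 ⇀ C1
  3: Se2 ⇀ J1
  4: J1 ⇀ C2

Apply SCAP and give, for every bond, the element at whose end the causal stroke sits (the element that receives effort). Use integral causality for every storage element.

b1 →J1  (Se1 (Se) sets effort on bond)
b3 →J1  (source Se2 imposes e)
b2 →J1  (prefer integral on C1)
b4 →J1  (C2 integral (e out))
b0 →R1  (only one flow-in slot at J1)

bond 0 |R1
bond 1 |J1
bond 2 |J1
bond 3 |J1
bond 4 |J1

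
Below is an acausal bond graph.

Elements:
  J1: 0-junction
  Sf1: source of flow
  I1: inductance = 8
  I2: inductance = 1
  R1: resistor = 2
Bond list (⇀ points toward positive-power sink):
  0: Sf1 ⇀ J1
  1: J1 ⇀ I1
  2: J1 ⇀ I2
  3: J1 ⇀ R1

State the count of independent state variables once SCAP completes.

2  (I1, I2 all integral)

bond 0 →Sf1  (source Sf1 imposes f)
bond 1 →I1  (prefer integral on I1)
bond 2 →I2  (I2: I, integral causality)
bond 3 →J1  (J1 needs exactly one e-in)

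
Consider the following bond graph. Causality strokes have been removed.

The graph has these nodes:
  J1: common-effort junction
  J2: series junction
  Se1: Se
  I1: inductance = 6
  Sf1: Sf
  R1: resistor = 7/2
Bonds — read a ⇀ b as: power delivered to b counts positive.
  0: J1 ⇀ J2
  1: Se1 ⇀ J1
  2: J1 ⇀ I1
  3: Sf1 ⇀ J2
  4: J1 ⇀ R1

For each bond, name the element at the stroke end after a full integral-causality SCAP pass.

bond 1 stroke→J1  (source Se1 imposes e)
bond 3 stroke→Sf1  (source Sf1 imposes f)
bond 0 stroke→J2  (0-jn J1 has e-setter on 1)
bond 2 stroke→I1  (0-jn J1 has e-setter on 1)
bond 4 stroke→R1  (J1 effort already set via bond 1)

bond 0 →J2
bond 1 →J1
bond 2 →I1
bond 3 →Sf1
bond 4 →R1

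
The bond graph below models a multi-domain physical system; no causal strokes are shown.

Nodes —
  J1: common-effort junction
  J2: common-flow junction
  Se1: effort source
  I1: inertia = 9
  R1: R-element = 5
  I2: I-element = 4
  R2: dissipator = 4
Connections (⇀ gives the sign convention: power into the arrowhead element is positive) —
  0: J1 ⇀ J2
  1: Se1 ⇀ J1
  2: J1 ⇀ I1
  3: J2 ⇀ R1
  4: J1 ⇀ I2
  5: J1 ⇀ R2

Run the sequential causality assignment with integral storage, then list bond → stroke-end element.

bond 0 stroke→J2
bond 1 stroke→J1
bond 2 stroke→I1
bond 3 stroke→R1
bond 4 stroke→I2
bond 5 stroke→R2

bond 1 |J1  (Se1 (Se) sets effort on bond)
bond 0 |J2  (0-jn J1 has e-setter on 1)
bond 2 |I1  (J1: bond 1 brought effort, rest push out)
bond 4 |I2  (0-jn J1 has e-setter on 1)
bond 5 |R2  (common-e at J1 fixed by 1)
bond 3 |R1  (closing 1-jn rule on J2)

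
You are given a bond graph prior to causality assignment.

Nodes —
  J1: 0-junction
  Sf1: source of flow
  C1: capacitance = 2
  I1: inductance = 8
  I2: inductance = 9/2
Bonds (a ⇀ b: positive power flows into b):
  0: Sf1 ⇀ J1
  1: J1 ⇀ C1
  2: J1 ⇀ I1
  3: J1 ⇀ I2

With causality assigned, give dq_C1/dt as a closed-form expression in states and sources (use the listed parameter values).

β0 stroke at Sf1  (source Sf1 imposes f)
β1 stroke at J1  (C1 outputs effort q/C1)
β2 stroke at I1  (common-e at J1 fixed by 1)
β3 stroke at I2  (0-jn J1 has e-setter on 1)

dq_C1/dt = F_Sf1 - p_I1/8 - 2*p_I2/9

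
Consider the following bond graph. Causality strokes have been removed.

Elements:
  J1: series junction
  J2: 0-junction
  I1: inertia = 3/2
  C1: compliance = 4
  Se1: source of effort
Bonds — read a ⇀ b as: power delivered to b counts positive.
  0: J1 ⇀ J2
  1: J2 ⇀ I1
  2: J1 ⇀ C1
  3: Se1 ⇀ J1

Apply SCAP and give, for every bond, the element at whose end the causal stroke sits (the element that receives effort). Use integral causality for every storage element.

bond 3 stroke→J1  (source Se1 imposes e)
bond 1 stroke→I1  (I1: I, integral causality)
bond 0 stroke→J2  (J2: last free bond brings effort in)
bond 2 stroke→J1  (1-jn J1 has f-setter on 0)

β0 stroke→J2
β1 stroke→I1
β2 stroke→J1
β3 stroke→J1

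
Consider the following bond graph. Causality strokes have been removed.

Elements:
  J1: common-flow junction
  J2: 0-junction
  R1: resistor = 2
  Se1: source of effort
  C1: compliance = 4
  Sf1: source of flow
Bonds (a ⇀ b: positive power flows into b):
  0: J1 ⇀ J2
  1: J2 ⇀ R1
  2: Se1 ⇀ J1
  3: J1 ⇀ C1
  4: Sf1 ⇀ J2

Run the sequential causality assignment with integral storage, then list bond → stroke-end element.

β2 |J1  (Se1: effort source, stroke at far end)
β4 |Sf1  (source Sf1 imposes f)
β3 |J1  (C1 outputs effort q/C1)
β0 |J2  (closing 1-jn rule on J1)
β1 |R1  (common-e at J2 fixed by 0)

#0 |J2
#1 |R1
#2 |J1
#3 |J1
#4 |Sf1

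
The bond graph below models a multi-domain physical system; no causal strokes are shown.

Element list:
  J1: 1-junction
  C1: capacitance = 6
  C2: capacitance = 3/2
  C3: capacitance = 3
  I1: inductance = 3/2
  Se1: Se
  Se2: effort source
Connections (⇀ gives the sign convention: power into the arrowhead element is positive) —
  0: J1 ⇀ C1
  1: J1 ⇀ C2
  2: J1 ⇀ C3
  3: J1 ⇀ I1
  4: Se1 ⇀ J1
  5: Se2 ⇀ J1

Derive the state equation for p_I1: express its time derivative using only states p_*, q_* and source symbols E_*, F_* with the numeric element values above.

dp_I1/dt = E_Se1 + E_Se2 - q_C1/6 - 2*q_C2/3 - q_C3/3

bond 4 →J1  (source Se1 imposes e)
bond 5 →J1  (source Se2 imposes e)
bond 0 →J1  (C1 outputs effort q/C1)
bond 1 →J1  (C2 outputs effort q/C2)
bond 2 →J1  (C3: C, integral causality)
bond 3 →I1  (closing 1-jn rule on J1)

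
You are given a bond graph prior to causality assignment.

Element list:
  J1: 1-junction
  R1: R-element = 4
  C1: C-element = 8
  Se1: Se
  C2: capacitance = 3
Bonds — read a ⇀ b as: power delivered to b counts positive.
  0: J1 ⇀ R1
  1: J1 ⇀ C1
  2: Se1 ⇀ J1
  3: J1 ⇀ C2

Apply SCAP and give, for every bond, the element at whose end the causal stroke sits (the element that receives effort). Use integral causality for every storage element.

b0 stroke→R1
b1 stroke→J1
b2 stroke→J1
b3 stroke→J1

b2 |J1  (Se1 (Se) sets effort on bond)
b1 |J1  (C1: C, integral causality)
b3 |J1  (C2 outputs effort q/C2)
b0 |R1  (J1: last free bond brings flow in)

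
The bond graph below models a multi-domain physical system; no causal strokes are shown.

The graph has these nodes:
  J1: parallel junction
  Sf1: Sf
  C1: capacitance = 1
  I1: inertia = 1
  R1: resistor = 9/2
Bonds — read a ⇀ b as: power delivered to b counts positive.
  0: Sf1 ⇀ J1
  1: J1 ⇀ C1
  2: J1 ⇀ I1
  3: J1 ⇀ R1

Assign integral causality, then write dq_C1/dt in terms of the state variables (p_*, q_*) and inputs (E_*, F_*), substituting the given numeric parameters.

bond 0 stroke→Sf1  (Sf1: flow source, stroke at near end)
bond 1 stroke→J1  (C1 outputs effort q/C1)
bond 2 stroke→I1  (J1 effort already set via bond 1)
bond 3 stroke→R1  (J1: bond 1 brought effort, rest push out)

dq_C1/dt = F_Sf1 - p_I1 - 2*q_C1/9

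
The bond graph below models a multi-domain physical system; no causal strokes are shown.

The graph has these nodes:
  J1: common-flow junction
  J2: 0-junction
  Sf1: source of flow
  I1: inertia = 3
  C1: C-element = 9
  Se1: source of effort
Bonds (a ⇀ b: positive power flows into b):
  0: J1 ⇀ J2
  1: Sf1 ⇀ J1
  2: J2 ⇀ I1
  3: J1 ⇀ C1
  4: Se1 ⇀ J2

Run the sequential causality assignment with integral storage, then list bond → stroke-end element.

bond 0 stroke at J1
bond 1 stroke at Sf1
bond 2 stroke at I1
bond 3 stroke at J1
bond 4 stroke at J2

#1 |Sf1  (source Sf1 imposes f)
#4 |J2  (Se1 (Se) sets effort on bond)
#0 |J1  (J1 flow already set via bond 1)
#3 |J1  (1-jn J1 has f-setter on 1)
#2 |I1  (J2 effort already set via bond 4)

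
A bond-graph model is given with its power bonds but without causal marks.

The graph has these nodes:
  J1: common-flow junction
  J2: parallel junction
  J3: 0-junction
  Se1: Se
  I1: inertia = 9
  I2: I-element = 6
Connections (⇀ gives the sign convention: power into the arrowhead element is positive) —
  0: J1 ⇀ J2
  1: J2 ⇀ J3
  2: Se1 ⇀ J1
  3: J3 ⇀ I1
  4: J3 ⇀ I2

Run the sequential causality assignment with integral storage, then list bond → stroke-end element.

#2 |J1  (Se1: effort source, stroke at far end)
#0 |J2  (closing 1-jn rule on J1)
#1 |J3  (common-e at J2 fixed by 0)
#3 |I1  (J3: bond 1 brought effort, rest push out)
#4 |I2  (J3: bond 1 brought effort, rest push out)

#0 →J2
#1 →J3
#2 →J1
#3 →I1
#4 →I2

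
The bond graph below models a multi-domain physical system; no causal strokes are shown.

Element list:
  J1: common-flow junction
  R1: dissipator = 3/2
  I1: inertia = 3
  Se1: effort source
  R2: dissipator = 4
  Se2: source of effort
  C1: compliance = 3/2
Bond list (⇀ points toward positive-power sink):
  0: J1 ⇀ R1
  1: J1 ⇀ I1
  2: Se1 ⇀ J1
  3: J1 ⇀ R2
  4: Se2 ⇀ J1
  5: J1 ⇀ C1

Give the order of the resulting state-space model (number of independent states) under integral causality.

2  (C1, I1 all integral)

β2 →J1  (Se1 fixes effort; stroke away)
β4 →J1  (source Se2 imposes e)
β1 →I1  (I1 integral (f out))
β0 →J1  (J1 flow already set via bond 1)
β3 →J1  (J1: bond 1 brought flow, rest push out)
β5 →J1  (1-jn J1 has f-setter on 1)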